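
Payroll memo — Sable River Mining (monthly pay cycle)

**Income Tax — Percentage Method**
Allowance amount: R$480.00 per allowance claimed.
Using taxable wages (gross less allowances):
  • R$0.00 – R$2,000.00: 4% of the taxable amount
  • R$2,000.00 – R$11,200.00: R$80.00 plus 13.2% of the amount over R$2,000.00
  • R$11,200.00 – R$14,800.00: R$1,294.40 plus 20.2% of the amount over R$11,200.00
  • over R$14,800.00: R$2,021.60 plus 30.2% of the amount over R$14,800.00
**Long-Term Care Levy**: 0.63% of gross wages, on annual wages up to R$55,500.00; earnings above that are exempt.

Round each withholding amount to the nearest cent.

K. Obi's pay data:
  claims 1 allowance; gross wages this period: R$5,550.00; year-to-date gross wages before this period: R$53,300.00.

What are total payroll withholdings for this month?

R$499.10

Income Tax: taxable = R$5,550.00 − 1×R$480.00 = R$5,070.00
  R$80.00 + 13.2% × (R$5,070.00 − R$2,000.00) = R$80.00 + 13.2% × R$3,070.00 = R$485.24
Long-Term Care Levy: cap R$55,500.00 − YTD R$53,300.00 = R$2,200.00 subject; 0.63% × R$2,200.00 = R$13.86
Total: R$485.24 + R$13.86 = R$499.10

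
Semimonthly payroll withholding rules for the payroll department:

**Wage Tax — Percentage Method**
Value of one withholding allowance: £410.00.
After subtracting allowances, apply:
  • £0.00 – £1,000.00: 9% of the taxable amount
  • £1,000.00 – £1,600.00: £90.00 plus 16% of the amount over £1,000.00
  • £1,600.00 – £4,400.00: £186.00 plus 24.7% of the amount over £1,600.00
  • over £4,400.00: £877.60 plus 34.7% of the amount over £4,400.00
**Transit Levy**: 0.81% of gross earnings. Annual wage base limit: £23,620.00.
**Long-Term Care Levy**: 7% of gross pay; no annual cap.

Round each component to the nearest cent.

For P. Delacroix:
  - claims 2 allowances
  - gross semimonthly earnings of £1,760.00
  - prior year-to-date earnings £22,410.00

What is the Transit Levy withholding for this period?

£9.80

Transit Levy: cap £23,620.00 − YTD £22,410.00 = £1,210.00 subject; 0.81% × £1,210.00 = £9.80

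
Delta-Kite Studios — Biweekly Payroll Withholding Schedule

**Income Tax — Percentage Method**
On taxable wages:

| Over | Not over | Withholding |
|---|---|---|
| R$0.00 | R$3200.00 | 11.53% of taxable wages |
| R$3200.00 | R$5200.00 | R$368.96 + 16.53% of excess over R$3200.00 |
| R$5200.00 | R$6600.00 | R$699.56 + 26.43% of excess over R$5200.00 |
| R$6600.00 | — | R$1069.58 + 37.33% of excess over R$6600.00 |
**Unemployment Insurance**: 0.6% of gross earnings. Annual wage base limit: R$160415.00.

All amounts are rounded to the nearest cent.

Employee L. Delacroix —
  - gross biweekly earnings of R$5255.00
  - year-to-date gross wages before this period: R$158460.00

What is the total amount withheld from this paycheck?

R$725.83

Income Tax: taxable = R$5255.00
  R$699.56 + 26.43% × (R$5255.00 − R$5200.00) = R$699.56 + 26.43% × R$55.00 = R$714.10
Unemployment Insurance: cap R$160415.00 − YTD R$158460.00 = R$1955.00 subject; 0.6% × R$1955.00 = R$11.73
Total: R$714.10 + R$11.73 = R$725.83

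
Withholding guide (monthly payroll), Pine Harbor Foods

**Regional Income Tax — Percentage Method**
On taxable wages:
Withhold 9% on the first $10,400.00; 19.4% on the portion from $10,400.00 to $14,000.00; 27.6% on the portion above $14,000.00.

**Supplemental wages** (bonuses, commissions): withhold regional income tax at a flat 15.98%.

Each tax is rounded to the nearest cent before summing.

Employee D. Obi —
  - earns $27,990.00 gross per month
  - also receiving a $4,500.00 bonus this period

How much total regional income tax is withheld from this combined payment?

$6,214.74

Regional Income Tax: taxable = $27,990.00
  $1,634.40 + 27.6% × ($27,990.00 − $14,000.00) = $1,634.40 + 27.6% × $13,990.00 = $5,495.64
Supplemental (15.98% flat on bonus): 15.98% × $4,500.00 = $719.10
Total regional income tax: $5,495.64 + $719.10 = $6,214.74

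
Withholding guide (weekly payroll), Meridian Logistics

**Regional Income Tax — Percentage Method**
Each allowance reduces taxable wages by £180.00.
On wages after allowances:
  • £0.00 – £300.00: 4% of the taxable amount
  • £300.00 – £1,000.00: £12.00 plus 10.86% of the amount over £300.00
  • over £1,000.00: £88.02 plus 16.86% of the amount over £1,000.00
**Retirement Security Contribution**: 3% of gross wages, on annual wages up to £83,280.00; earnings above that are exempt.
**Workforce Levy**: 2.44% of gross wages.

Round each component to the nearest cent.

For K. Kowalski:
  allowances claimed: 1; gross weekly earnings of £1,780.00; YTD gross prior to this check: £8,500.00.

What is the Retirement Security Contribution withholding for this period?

Retirement Security Contribution: 3% × £1,780.00 = £53.40

£53.40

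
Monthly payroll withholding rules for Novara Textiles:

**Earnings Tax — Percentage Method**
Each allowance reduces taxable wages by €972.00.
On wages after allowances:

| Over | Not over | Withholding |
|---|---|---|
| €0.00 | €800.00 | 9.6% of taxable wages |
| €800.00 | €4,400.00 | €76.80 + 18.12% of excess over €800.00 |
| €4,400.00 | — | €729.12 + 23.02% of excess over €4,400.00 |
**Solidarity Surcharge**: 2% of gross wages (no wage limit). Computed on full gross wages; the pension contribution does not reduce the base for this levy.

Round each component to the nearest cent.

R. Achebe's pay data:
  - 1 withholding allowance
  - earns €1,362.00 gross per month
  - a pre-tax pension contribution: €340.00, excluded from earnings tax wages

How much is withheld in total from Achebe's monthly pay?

€32.04

Earnings Tax: taxable = €1,362.00 − €340.00 − 1×€972.00 = €50.00
  9.6% × €50.00 = €4.80
Solidarity Surcharge: 2% × €1,362.00 = €27.24
Total: €4.80 + €27.24 = €32.04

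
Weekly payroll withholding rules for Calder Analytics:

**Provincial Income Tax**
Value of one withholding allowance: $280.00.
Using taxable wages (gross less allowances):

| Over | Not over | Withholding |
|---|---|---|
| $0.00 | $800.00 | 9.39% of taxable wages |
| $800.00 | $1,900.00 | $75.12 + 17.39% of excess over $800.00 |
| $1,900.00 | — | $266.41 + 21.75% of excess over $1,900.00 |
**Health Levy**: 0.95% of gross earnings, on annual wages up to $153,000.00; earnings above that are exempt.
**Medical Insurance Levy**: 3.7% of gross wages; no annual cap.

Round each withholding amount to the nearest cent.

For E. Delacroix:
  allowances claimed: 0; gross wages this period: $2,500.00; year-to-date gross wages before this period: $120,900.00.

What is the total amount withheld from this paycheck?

Provincial Income Tax: taxable = $2,500.00
  $266.41 + 21.75% × ($2,500.00 − $1,900.00) = $266.41 + 21.75% × $600.00 = $396.91
Health Levy: 0.95% × $2,500.00 = $23.75
Medical Insurance Levy: 3.7% × $2,500.00 = $92.50
Total: $396.91 + $23.75 + $92.50 = $513.16

$513.16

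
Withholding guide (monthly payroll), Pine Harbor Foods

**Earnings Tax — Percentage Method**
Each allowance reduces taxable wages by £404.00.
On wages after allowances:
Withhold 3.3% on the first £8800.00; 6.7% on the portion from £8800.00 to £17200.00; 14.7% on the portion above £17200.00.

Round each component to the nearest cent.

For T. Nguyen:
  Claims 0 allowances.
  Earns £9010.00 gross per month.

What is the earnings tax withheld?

Earnings Tax: taxable = £9010.00
  £290.40 + 6.7% × (£9010.00 − £8800.00) = £290.40 + 6.7% × £210.00 = £304.47

£304.47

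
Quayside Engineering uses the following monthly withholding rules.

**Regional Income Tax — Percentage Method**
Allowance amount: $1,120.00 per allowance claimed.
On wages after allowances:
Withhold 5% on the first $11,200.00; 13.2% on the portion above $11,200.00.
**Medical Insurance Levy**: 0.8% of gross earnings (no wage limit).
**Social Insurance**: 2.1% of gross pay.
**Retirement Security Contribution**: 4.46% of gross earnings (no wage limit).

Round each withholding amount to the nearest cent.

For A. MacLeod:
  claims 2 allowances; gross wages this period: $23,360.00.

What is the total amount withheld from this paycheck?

$3,588.74

Regional Income Tax: taxable = $23,360.00 − 2×$1,120.00 = $21,120.00
  $560.00 + 13.2% × ($21,120.00 − $11,200.00) = $560.00 + 13.2% × $9,920.00 = $1,869.44
Medical Insurance Levy: 0.8% × $23,360.00 = $186.88
Social Insurance: 2.1% × $23,360.00 = $490.56
Retirement Security Contribution: 4.46% × $23,360.00 = $1,041.86
Total: $1,869.44 + $186.88 + $490.56 + $1,041.86 = $3,588.74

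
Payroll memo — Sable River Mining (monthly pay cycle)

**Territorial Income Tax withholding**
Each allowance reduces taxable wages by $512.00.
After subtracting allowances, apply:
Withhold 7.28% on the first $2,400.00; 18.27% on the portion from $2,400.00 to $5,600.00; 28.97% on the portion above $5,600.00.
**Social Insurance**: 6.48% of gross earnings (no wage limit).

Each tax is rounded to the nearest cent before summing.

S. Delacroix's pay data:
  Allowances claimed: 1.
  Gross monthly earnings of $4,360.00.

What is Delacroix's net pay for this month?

Territorial Income Tax: taxable = $4,360.00 − 1×$512.00 = $3,848.00
  $174.72 + 18.27% × ($3,848.00 − $2,400.00) = $174.72 + 18.27% × $1,448.00 = $439.27
Social Insurance: 6.48% × $4,360.00 = $282.53
Total withheld: $439.27 + $282.53 = $721.80
Net pay: $4,360.00 − $721.80 = $3,638.20

$3,638.20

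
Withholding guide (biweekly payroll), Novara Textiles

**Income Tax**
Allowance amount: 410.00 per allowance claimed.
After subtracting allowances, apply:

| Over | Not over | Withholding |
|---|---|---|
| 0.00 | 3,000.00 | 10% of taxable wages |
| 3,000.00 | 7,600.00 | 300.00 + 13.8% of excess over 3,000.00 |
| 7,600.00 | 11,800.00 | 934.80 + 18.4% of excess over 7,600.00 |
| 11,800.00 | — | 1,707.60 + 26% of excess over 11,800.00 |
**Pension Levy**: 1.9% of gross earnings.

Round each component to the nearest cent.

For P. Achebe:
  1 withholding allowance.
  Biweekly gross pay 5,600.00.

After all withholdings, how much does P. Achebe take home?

4,891.38

Income Tax: taxable = 5,600.00 − 1×410.00 = 5,190.00
  300.00 + 13.8% × (5,190.00 − 3,000.00) = 300.00 + 13.8% × 2,190.00 = 602.22
Pension Levy: 1.9% × 5,600.00 = 106.40
Total withheld: 602.22 + 106.40 = 708.62
Net pay: 5,600.00 − 708.62 = 4,891.38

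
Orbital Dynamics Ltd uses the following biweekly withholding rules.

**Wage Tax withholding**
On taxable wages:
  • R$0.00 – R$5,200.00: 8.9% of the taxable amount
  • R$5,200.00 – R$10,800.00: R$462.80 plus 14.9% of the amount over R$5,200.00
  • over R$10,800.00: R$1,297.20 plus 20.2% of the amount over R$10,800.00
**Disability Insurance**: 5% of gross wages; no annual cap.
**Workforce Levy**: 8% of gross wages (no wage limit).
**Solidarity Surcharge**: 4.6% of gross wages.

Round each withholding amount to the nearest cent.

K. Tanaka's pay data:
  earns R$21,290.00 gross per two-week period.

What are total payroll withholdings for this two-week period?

Wage Tax: taxable = R$21,290.00
  R$1,297.20 + 20.2% × (R$21,290.00 − R$10,800.00) = R$1,297.20 + 20.2% × R$10,490.00 = R$3,416.18
Disability Insurance: 5% × R$21,290.00 = R$1,064.50
Workforce Levy: 8% × R$21,290.00 = R$1,703.20
Solidarity Surcharge: 4.6% × R$21,290.00 = R$979.34
Total: R$3,416.18 + R$1,064.50 + R$1,703.20 + R$979.34 = R$7,163.22

R$7,163.22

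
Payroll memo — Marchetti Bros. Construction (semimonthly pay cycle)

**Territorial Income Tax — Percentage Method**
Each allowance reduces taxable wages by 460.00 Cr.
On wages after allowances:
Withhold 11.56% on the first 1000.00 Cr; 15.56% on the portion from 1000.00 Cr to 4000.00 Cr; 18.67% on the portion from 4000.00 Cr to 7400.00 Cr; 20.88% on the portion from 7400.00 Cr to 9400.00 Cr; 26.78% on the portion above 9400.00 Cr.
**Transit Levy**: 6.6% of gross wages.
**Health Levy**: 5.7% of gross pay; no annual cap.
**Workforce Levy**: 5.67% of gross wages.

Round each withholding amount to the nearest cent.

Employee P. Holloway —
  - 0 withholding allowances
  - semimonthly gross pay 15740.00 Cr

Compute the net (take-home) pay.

9578.89 Cr

Territorial Income Tax: taxable = 15740.00 Cr
  1634.78 Cr + 26.78% × (15740.00 Cr − 9400.00 Cr) = 1634.78 Cr + 26.78% × 6340.00 Cr = 3332.63 Cr
Transit Levy: 6.6% × 15740.00 Cr = 1038.84 Cr
Health Levy: 5.7% × 15740.00 Cr = 897.18 Cr
Workforce Levy: 5.67% × 15740.00 Cr = 892.46 Cr
Total withheld: 3332.63 Cr + 1038.84 Cr + 897.18 Cr + 892.46 Cr = 6161.11 Cr
Net pay: 15740.00 Cr − 6161.11 Cr = 9578.89 Cr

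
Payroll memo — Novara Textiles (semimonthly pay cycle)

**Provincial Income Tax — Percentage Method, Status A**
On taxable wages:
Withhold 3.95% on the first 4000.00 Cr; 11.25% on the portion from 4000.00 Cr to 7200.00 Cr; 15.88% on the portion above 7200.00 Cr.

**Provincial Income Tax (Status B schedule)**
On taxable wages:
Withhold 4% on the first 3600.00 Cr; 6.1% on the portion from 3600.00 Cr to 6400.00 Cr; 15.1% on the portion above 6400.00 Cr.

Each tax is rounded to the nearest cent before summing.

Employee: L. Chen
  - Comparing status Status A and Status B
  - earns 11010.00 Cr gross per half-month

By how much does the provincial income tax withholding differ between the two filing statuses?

112.12 Cr

Provincial Income Tax (Status A): taxable = 11010.00 Cr
  518.00 Cr + 15.88% × (11010.00 Cr − 7200.00 Cr) = 518.00 Cr + 15.88% × 3810.00 Cr = 1123.03 Cr
Provincial Income Tax (Status B): taxable = 11010.00 Cr
  314.80 Cr + 15.1% × (11010.00 Cr − 6400.00 Cr) = 314.80 Cr + 15.1% × 4610.00 Cr = 1010.91 Cr
Difference: |1123.03 Cr − 1010.91 Cr| = 112.12 Cr (higher under Status A)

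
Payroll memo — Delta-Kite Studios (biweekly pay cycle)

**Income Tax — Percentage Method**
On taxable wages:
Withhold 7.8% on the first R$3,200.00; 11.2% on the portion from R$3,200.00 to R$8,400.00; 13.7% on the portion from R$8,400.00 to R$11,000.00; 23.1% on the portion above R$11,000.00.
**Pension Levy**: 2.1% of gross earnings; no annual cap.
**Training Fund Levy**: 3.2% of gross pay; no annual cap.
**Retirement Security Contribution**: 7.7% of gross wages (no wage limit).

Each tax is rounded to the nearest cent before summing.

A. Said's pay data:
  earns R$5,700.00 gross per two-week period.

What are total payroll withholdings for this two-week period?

Income Tax: taxable = R$5,700.00
  R$249.60 + 11.2% × (R$5,700.00 − R$3,200.00) = R$249.60 + 11.2% × R$2,500.00 = R$529.60
Pension Levy: 2.1% × R$5,700.00 = R$119.70
Training Fund Levy: 3.2% × R$5,700.00 = R$182.40
Retirement Security Contribution: 7.7% × R$5,700.00 = R$438.90
Total: R$529.60 + R$119.70 + R$182.40 + R$438.90 = R$1,270.60

R$1,270.60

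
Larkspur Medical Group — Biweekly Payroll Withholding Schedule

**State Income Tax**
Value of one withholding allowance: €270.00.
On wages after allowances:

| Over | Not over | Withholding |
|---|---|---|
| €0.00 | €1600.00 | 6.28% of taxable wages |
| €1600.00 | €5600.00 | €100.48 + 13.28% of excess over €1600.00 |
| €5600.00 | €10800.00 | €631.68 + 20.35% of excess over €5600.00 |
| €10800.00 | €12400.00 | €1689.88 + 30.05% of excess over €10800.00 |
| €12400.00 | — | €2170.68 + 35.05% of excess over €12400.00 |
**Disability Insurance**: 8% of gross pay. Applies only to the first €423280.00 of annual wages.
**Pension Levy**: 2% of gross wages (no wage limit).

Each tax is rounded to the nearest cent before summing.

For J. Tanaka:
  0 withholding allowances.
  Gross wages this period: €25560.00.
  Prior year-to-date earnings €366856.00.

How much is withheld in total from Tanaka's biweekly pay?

State Income Tax: taxable = €25560.00
  €2170.68 + 35.05% × (€25560.00 − €12400.00) = €2170.68 + 35.05% × €13160.00 = €6783.26
Disability Insurance: 8% × €25560.00 = €2044.80
Pension Levy: 2% × €25560.00 = €511.20
Total: €6783.26 + €2044.80 + €511.20 = €9339.26

€9339.26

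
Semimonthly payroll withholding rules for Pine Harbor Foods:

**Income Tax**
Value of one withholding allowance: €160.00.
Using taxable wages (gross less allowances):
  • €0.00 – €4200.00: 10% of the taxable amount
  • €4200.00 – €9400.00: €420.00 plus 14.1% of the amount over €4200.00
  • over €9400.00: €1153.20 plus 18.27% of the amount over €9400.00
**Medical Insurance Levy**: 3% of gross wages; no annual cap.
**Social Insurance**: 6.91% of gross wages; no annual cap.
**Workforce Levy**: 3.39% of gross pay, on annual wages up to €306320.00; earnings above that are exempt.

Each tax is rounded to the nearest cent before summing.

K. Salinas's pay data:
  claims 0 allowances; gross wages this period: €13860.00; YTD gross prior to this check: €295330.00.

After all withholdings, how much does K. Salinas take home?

Income Tax: taxable = €13860.00
  €1153.20 + 18.27% × (€13860.00 − €9400.00) = €1153.20 + 18.27% × €4460.00 = €1968.04
Medical Insurance Levy: 3% × €13860.00 = €415.80
Social Insurance: 6.91% × €13860.00 = €957.73
Workforce Levy: cap €306320.00 − YTD €295330.00 = €10990.00 subject; 3.39% × €10990.00 = €372.56
Total withheld: €1968.04 + €415.80 + €957.73 + €372.56 = €3714.13
Net pay: €13860.00 − €3714.13 = €10145.87

€10145.87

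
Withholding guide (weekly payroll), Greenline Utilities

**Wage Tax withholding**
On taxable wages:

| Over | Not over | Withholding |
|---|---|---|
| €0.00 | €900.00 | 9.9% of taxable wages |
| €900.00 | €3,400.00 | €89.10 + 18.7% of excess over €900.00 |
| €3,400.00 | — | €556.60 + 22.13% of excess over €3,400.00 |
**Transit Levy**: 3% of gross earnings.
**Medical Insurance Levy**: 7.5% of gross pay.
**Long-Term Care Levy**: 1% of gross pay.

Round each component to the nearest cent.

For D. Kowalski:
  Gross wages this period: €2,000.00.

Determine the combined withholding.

Wage Tax: taxable = €2,000.00
  €89.10 + 18.7% × (€2,000.00 − €900.00) = €89.10 + 18.7% × €1,100.00 = €294.80
Transit Levy: 3% × €2,000.00 = €60.00
Medical Insurance Levy: 7.5% × €2,000.00 = €150.00
Long-Term Care Levy: 1% × €2,000.00 = €20.00
Total: €294.80 + €60.00 + €150.00 + €20.00 = €524.80

€524.80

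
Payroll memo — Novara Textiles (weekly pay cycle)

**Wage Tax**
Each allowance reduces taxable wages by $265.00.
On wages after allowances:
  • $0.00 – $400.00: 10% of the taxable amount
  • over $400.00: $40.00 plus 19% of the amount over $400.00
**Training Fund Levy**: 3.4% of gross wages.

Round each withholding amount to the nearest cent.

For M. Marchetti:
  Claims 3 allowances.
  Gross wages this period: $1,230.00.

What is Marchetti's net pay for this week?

$1,141.53

Wage Tax: taxable = $1,230.00 − 3×$265.00 = $435.00
  $40.00 + 19% × ($435.00 − $400.00) = $40.00 + 19% × $35.00 = $46.65
Training Fund Levy: 3.4% × $1,230.00 = $41.82
Total withheld: $46.65 + $41.82 = $88.47
Net pay: $1,230.00 − $88.47 = $1,141.53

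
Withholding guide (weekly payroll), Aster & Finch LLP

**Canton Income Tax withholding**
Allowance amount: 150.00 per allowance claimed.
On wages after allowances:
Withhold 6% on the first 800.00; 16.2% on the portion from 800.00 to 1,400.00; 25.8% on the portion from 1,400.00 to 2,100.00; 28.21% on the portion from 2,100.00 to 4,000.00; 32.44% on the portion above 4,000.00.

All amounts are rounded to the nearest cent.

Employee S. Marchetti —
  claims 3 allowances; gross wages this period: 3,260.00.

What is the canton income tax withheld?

526.09

Canton Income Tax: taxable = 3,260.00 − 3×150.00 = 2,810.00
  325.80 + 28.21% × (2,810.00 − 2,100.00) = 325.80 + 28.21% × 710.00 = 526.09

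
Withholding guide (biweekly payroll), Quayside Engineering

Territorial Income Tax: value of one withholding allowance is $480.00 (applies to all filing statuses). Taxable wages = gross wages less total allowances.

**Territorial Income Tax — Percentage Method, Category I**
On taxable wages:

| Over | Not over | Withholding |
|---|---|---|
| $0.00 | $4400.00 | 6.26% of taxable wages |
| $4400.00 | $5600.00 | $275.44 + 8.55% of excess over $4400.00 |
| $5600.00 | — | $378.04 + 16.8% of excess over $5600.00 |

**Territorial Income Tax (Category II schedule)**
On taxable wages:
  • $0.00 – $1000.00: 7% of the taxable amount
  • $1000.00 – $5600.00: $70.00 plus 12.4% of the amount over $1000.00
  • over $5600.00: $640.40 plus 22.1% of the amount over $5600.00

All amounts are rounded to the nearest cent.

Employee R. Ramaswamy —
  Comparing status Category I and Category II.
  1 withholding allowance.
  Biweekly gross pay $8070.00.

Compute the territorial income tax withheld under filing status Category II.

Territorial Income Tax (Category II): taxable = $8070.00 − 1×$480.00 = $7590.00
  $640.40 + 22.1% × ($7590.00 − $5600.00) = $640.40 + 22.1% × $1990.00 = $1080.19

$1080.19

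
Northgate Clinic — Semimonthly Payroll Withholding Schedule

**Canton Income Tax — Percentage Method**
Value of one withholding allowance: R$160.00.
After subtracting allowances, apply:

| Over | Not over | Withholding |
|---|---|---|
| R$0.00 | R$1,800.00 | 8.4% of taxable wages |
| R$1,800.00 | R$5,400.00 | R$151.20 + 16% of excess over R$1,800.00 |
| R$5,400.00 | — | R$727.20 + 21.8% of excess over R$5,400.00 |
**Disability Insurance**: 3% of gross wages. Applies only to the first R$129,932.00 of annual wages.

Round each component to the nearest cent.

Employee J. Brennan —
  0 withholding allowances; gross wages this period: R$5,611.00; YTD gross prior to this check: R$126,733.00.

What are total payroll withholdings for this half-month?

R$869.17

Canton Income Tax: taxable = R$5,611.00
  R$727.20 + 21.8% × (R$5,611.00 − R$5,400.00) = R$727.20 + 21.8% × R$211.00 = R$773.20
Disability Insurance: cap R$129,932.00 − YTD R$126,733.00 = R$3,199.00 subject; 3% × R$3,199.00 = R$95.97
Total: R$773.20 + R$95.97 = R$869.17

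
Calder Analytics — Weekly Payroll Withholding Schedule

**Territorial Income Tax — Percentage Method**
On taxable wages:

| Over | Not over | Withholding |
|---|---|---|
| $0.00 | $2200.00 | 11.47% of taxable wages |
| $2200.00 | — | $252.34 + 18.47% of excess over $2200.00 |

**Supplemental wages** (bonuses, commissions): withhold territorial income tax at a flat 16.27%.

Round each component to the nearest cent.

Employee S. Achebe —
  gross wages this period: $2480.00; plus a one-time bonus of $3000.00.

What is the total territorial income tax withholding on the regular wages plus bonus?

$792.16

Territorial Income Tax: taxable = $2480.00
  $252.34 + 18.47% × ($2480.00 − $2200.00) = $252.34 + 18.47% × $280.00 = $304.06
Supplemental (16.27% flat on bonus): 16.27% × $3000.00 = $488.10
Total territorial income tax: $304.06 + $488.10 = $792.16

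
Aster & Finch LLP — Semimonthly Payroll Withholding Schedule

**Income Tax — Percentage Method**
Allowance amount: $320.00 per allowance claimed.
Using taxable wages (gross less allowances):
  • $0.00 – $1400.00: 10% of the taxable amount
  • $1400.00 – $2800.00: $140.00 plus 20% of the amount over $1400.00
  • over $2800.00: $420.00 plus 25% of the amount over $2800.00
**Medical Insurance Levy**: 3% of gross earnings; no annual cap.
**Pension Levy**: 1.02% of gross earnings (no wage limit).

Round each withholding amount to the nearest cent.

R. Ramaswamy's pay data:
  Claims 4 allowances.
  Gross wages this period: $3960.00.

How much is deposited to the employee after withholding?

$3404.81

Income Tax: taxable = $3960.00 − 4×$320.00 = $2680.00
  $140.00 + 20% × ($2680.00 − $1400.00) = $140.00 + 20% × $1280.00 = $396.00
Medical Insurance Levy: 3% × $3960.00 = $118.80
Pension Levy: 1.02% × $3960.00 = $40.39
Total withheld: $396.00 + $118.80 + $40.39 = $555.19
Net pay: $3960.00 − $555.19 = $3404.81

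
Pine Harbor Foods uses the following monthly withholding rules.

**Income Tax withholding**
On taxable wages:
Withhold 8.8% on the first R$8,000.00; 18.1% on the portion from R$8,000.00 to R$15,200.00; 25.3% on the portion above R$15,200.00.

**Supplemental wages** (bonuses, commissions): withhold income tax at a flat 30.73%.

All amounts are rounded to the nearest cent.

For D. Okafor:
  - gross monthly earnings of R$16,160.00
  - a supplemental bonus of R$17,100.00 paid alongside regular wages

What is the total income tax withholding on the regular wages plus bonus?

Income Tax: taxable = R$16,160.00
  R$2,007.20 + 25.3% × (R$16,160.00 − R$15,200.00) = R$2,007.20 + 25.3% × R$960.00 = R$2,250.08
Supplemental (30.73% flat on bonus): 30.73% × R$17,100.00 = R$5,254.83
Total income tax: R$2,250.08 + R$5,254.83 = R$7,504.91

R$7,504.91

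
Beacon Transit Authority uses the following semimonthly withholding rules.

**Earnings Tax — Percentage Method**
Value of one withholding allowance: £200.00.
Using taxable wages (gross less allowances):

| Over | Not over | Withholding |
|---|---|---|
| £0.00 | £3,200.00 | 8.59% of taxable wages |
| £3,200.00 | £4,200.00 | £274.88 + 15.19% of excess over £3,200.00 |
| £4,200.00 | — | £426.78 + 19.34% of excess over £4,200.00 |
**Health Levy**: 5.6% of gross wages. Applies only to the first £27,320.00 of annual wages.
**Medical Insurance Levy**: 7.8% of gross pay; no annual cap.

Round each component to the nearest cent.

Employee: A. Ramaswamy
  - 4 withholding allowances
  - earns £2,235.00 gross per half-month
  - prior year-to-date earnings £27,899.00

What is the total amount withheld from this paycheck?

Earnings Tax: taxable = £2,235.00 − 4×£200.00 = £1,435.00
  8.59% × £1,435.00 = £123.27
Health Levy: YTD £27,899.00 ≥ cap £27,320.00 → £0.00
Medical Insurance Levy: 7.8% × £2,235.00 = £174.33
Total: £123.27 + £0.00 + £174.33 = £297.60

£297.60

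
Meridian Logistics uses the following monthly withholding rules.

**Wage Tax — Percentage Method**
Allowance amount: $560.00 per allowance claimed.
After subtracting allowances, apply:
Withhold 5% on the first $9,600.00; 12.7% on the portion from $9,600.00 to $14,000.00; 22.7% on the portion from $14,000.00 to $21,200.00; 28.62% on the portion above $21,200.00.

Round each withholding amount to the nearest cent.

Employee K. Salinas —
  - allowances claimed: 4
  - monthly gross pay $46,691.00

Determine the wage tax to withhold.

Wage Tax: taxable = $46,691.00 − 4×$560.00 = $44,451.00
  $2,673.20 + 28.62% × ($44,451.00 − $21,200.00) = $2,673.20 + 28.62% × $23,251.00 = $9,327.64

$9,327.64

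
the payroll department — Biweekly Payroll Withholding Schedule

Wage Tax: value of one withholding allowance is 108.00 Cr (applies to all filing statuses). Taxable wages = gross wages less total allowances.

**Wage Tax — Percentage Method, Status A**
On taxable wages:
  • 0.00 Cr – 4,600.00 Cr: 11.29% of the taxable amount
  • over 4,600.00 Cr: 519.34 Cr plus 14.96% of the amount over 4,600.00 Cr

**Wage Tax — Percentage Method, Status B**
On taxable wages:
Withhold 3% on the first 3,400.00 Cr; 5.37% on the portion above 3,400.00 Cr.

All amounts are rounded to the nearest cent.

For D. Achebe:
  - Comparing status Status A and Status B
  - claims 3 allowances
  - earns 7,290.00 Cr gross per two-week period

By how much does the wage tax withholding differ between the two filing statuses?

579.80 Cr

Wage Tax (Status A): taxable = 7,290.00 Cr − 3×108.00 Cr = 6,966.00 Cr
  519.34 Cr + 14.96% × (6,966.00 Cr − 4,600.00 Cr) = 519.34 Cr + 14.96% × 2,366.00 Cr = 873.29 Cr
Wage Tax (Status B): taxable = 7,290.00 Cr − 3×108.00 Cr = 6,966.00 Cr
  102.00 Cr + 5.37% × (6,966.00 Cr − 3,400.00 Cr) = 102.00 Cr + 5.37% × 3,566.00 Cr = 293.49 Cr
Difference: |873.29 Cr − 293.49 Cr| = 579.80 Cr (higher under Status A)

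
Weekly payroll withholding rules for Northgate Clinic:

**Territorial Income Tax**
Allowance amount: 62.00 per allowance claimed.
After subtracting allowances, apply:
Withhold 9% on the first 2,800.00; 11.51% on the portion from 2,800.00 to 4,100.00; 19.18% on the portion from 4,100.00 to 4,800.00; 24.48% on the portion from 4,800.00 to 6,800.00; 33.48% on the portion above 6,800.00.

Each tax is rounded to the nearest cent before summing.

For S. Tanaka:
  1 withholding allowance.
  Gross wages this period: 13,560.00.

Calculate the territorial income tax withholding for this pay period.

3,267.98

Territorial Income Tax: taxable = 13,560.00 − 1×62.00 = 13,498.00
  1,025.49 + 33.48% × (13,498.00 − 6,800.00) = 1,025.49 + 33.48% × 6,698.00 = 3,267.98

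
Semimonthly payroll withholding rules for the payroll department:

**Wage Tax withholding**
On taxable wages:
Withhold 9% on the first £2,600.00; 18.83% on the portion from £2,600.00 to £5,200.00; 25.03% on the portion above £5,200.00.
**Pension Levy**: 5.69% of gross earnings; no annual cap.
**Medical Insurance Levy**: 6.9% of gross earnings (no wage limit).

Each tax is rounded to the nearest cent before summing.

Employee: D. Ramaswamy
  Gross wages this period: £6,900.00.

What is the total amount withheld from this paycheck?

£2,017.80

Wage Tax: taxable = £6,900.00
  £723.58 + 25.03% × (£6,900.00 − £5,200.00) = £723.58 + 25.03% × £1,700.00 = £1,149.09
Pension Levy: 5.69% × £6,900.00 = £392.61
Medical Insurance Levy: 6.9% × £6,900.00 = £476.10
Total: £1,149.09 + £392.61 + £476.10 = £2,017.80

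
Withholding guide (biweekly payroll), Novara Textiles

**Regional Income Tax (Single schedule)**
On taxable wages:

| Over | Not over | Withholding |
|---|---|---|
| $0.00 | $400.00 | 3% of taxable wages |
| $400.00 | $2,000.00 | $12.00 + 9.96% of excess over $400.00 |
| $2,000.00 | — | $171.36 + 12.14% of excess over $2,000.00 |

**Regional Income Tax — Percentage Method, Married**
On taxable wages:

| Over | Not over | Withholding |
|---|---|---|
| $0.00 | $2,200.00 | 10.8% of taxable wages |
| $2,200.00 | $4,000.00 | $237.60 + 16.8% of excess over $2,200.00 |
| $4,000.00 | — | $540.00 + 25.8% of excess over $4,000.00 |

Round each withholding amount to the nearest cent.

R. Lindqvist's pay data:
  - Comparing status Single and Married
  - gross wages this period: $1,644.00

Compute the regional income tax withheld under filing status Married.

$177.55

Regional Income Tax (Married): taxable = $1,644.00
  10.8% × $1,644.00 = $177.55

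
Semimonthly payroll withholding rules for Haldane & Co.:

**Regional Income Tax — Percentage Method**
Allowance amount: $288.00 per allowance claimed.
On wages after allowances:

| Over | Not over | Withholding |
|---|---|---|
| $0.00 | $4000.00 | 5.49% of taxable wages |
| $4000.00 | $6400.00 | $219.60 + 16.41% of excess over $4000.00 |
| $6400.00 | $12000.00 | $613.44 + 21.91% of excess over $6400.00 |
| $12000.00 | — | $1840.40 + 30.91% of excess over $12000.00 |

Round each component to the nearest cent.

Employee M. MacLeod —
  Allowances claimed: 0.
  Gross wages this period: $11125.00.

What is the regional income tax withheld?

$1648.69

Regional Income Tax: taxable = $11125.00
  $613.44 + 21.91% × ($11125.00 − $6400.00) = $613.44 + 21.91% × $4725.00 = $1648.69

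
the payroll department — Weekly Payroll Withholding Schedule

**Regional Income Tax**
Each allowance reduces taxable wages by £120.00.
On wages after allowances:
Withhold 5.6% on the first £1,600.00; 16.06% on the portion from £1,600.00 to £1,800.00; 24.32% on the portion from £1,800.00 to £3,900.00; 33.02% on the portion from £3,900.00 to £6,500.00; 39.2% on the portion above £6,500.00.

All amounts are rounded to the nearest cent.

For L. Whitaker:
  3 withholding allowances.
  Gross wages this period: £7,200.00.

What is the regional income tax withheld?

Regional Income Tax: taxable = £7,200.00 − 3×£120.00 = £6,840.00
  £1,490.96 + 39.2% × (£6,840.00 − £6,500.00) = £1,490.96 + 39.2% × £340.00 = £1,624.24

£1,624.24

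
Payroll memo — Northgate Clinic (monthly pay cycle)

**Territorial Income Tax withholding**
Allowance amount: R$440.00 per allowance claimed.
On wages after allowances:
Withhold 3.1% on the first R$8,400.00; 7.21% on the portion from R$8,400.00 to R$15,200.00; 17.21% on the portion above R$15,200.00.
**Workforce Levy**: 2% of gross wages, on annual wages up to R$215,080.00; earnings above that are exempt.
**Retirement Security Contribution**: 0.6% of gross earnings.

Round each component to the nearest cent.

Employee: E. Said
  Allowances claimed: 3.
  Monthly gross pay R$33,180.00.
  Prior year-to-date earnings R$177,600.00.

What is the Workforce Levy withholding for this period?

R$663.60

Workforce Levy: 2% × R$33,180.00 = R$663.60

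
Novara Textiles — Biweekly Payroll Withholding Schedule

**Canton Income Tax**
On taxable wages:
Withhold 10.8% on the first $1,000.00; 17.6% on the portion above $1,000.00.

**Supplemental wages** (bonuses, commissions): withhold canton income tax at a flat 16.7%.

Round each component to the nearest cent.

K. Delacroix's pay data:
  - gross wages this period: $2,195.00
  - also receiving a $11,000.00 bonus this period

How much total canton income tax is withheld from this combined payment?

$2,155.32

Canton Income Tax: taxable = $2,195.00
  $108.00 + 17.6% × ($2,195.00 − $1,000.00) = $108.00 + 17.6% × $1,195.00 = $318.32
Supplemental (16.7% flat on bonus): 16.7% × $11,000.00 = $1,837.00
Total canton income tax: $318.32 + $1,837.00 = $2,155.32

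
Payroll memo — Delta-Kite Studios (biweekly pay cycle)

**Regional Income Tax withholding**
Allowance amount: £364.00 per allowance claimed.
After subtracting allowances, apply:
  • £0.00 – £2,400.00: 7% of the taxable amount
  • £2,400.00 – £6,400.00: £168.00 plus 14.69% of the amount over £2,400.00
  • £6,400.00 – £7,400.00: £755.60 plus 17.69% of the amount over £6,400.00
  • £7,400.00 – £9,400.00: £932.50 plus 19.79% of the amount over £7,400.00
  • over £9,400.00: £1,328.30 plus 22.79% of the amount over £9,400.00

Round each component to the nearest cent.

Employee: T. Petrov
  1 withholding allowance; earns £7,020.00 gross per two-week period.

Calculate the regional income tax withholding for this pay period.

£800.89

Regional Income Tax: taxable = £7,020.00 − 1×£364.00 = £6,656.00
  £755.60 + 17.69% × (£6,656.00 − £6,400.00) = £755.60 + 17.69% × £256.00 = £800.89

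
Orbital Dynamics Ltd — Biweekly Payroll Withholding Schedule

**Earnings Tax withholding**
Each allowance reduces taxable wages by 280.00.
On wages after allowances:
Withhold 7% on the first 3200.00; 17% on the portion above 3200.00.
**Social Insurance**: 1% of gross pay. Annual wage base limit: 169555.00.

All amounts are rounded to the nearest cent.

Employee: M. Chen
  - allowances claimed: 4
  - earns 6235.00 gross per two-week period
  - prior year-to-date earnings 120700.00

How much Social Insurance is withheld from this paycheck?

62.35

Social Insurance: 1% × 6235.00 = 62.35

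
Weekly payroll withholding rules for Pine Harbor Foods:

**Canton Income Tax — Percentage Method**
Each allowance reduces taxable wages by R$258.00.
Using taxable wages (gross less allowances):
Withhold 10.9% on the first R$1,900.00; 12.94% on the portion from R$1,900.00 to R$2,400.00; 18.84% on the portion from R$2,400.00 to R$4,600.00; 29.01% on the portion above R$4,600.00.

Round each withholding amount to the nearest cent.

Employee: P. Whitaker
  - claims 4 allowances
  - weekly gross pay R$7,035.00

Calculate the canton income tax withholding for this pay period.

R$1,093.29

Canton Income Tax: taxable = R$7,035.00 − 4×R$258.00 = R$6,003.00
  R$686.28 + 29.01% × (R$6,003.00 − R$4,600.00) = R$686.28 + 29.01% × R$1,403.00 = R$1,093.29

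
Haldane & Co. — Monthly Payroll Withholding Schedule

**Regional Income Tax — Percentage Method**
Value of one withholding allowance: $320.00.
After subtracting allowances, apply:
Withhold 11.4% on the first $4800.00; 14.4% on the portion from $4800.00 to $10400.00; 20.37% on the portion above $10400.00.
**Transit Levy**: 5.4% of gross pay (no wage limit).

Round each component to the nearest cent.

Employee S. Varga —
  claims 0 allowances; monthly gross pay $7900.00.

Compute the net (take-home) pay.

Regional Income Tax: taxable = $7900.00
  $547.20 + 14.4% × ($7900.00 − $4800.00) = $547.20 + 14.4% × $3100.00 = $993.60
Transit Levy: 5.4% × $7900.00 = $426.60
Total withheld: $993.60 + $426.60 = $1420.20
Net pay: $7900.00 − $1420.20 = $6479.80

$6479.80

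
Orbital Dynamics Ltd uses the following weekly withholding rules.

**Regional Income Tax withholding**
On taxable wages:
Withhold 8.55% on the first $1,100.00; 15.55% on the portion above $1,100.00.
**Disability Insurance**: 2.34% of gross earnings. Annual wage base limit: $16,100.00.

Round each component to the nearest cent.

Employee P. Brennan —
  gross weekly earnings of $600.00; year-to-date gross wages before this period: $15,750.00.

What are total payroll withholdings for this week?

Regional Income Tax: taxable = $600.00
  8.55% × $600.00 = $51.30
Disability Insurance: cap $16,100.00 − YTD $15,750.00 = $350.00 subject; 2.34% × $350.00 = $8.19
Total: $51.30 + $8.19 = $59.49

$59.49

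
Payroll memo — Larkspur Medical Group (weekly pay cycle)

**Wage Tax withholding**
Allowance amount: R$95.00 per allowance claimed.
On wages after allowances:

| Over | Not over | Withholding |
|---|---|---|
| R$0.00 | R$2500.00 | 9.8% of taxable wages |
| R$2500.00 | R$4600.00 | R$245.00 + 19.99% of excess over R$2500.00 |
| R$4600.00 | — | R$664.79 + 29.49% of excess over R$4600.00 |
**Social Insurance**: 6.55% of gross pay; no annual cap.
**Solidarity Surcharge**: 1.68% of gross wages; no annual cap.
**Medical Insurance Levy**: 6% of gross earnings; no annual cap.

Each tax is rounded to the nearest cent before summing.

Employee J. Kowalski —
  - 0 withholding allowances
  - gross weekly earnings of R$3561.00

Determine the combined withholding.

R$963.82

Wage Tax: taxable = R$3561.00
  R$245.00 + 19.99% × (R$3561.00 − R$2500.00) = R$245.00 + 19.99% × R$1061.00 = R$457.09
Social Insurance: 6.55% × R$3561.00 = R$233.25
Solidarity Surcharge: 1.68% × R$3561.00 = R$59.82
Medical Insurance Levy: 6% × R$3561.00 = R$213.66
Total: R$457.09 + R$233.25 + R$59.82 + R$213.66 = R$963.82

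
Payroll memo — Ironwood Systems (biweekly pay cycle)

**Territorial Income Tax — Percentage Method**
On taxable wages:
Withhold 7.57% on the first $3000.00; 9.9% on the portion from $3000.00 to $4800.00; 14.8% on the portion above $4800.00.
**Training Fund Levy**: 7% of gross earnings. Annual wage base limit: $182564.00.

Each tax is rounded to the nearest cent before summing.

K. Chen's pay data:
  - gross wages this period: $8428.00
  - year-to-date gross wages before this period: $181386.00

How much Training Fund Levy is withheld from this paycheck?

$82.46

Training Fund Levy: cap $182564.00 − YTD $181386.00 = $1178.00 subject; 7% × $1178.00 = $82.46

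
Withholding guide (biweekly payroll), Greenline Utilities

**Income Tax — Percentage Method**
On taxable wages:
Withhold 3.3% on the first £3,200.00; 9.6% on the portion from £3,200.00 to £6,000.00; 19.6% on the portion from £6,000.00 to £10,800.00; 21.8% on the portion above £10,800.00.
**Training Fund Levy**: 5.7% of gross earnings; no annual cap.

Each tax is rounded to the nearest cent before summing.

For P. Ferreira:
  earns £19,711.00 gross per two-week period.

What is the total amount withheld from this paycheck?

Income Tax: taxable = £19,711.00
  £1,315.20 + 21.8% × (£19,711.00 − £10,800.00) = £1,315.20 + 21.8% × £8,911.00 = £3,257.80
Training Fund Levy: 5.7% × £19,711.00 = £1,123.53
Total: £3,257.80 + £1,123.53 = £4,381.33

£4,381.33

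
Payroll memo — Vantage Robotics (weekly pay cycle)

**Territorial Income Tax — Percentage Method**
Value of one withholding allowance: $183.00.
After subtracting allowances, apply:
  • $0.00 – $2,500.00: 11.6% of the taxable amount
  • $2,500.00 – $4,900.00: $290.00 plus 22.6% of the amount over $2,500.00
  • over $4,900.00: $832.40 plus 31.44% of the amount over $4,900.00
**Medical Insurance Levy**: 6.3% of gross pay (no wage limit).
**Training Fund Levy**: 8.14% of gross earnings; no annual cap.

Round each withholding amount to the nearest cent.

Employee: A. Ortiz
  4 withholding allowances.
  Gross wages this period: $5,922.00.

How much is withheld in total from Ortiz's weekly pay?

$1,778.72

Territorial Income Tax: taxable = $5,922.00 − 4×$183.00 = $5,190.00
  $832.40 + 31.44% × ($5,190.00 − $4,900.00) = $832.40 + 31.44% × $290.00 = $923.58
Medical Insurance Levy: 6.3% × $5,922.00 = $373.09
Training Fund Levy: 8.14% × $5,922.00 = $482.05
Total: $923.58 + $373.09 + $482.05 = $1,778.72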